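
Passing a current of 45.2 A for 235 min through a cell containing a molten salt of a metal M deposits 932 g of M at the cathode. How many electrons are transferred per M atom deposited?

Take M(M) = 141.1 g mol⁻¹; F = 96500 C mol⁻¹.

Q = I·t = 45.20 A × 14100 s = 637300 C, so n(e⁻) = 637300/96500 = 6.604 mol.
n(M) deposited = 932 / 141.1 = 6.605 mol.
Electrons per atom = n(e⁻)/n(M) = 6.604 / 6.605 = 1.00 ≈ 1, so the ion is M⁺.

1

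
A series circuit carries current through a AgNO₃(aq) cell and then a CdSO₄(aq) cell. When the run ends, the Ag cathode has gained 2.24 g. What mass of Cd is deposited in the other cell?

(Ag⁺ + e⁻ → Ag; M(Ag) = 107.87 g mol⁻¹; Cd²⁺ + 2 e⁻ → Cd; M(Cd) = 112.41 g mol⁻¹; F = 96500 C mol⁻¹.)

n(Ag) = 2.24 / 107.87 = 0.02077 mol.
Since Ag⁺ + e⁻ → Ag, n(e⁻) passed = 1 × 0.02077 = 0.02077 mol.
Cells in series carry the same charge, so the same 0.02077 mol of electrons passes through cell 2.
Cd²⁺ + 2 e⁻ → Cd, so n(Cd) = 0.02077 / 2 = 0.01038 mol.
m(Cd) = 0.01038 × 112.41 = 1.17 g.

1.17 g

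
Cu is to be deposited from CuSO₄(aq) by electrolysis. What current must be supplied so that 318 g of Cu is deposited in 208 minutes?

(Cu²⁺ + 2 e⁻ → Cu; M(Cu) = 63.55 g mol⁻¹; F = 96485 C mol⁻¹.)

77.4 A

n(Cu) = 318 / 63.55 = 5.004 mol.
n(e⁻) = 2 × 5.004 = 10.01 mol.
Q = n(e⁻)·F = 10.01 × 96485 = 965600 C.
I = Q/t = 965600 / 12480 s = 77.4 A.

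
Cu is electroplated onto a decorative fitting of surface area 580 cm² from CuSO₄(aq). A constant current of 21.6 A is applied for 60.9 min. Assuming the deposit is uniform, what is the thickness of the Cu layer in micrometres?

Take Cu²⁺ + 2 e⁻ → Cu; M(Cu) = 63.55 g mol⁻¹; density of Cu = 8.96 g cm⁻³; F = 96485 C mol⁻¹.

50.0 μm

Q = I·t = 21.60 × 3654.0 = 78930 C; n(e⁻) = 0.8180 mol.
n(Cu) = n(e⁻)/2 = 0.4090 mol, so m = 0.4090 × 63.55 = 25.99 g.
Volume = m/ρ = 25.99 / 8.96 = 2.901 cm³.
Thickness = V/A = 2.901 / 580 = 0.00500 cm = 50.0 μm.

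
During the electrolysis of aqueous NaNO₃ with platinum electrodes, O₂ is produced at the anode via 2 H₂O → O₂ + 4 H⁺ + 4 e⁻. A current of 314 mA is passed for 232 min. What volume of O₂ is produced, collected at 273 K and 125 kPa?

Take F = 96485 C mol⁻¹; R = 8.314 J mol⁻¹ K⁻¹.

Q = I·t = 0.3140 A × 13920 s = 4371 C.
n(e⁻) = Q/F = 4371 / 96485 = 0.04530 mol.
4 electrons are transferred per O₂ molecule, so n(O₂) = 0.04530 / 4 = 0.01133 mol.
V = nRT/P = (0.01133 × 8.314 × 273) / (125 × 10³ Pa) = 2.06 × 10⁻⁴ m³ = 0.206 L.

0.206 L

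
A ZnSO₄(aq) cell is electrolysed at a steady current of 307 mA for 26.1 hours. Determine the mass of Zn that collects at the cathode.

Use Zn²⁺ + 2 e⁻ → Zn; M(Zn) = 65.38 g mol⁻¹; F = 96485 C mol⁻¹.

9.77 g

Q = I·t = 0.3070 A × 93960 s = 28850 C.
n(e⁻) = Q/F = 28850 / 96485 = 0.2990 mol.
Zn²⁺ + 2 e⁻ → Zn, so n(Zn) = n(e⁻)/2 = 0.1495 mol.
m = n·M = 0.1495 × 65.38 = 9.77 g.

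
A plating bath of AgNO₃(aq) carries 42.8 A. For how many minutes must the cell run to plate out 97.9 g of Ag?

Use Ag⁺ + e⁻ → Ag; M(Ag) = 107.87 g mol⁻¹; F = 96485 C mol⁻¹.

34.1 min

n(Ag) = m/M = 97.9 / 107.87 = 0.9076 mol.
Each Ag atom requires 1 electron, so n(e⁻) = 1 × 0.9076 = 0.9076 mol.
Q = n(e⁻)·F = 0.9076 × 96485 = 87570 C.
t = Q/I = 87570 / 42.80 A = 2046 s = 34.1 min.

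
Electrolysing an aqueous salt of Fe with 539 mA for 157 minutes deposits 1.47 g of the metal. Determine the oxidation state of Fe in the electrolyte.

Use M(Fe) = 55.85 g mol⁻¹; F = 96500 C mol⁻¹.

+2

Q = I·t = 0.5390 A × 9420.0 s = 5077 C, so n(e⁻) = 5077/96500 = 0.05262 mol.
n(Fe) deposited = 1.47 / 55.85 = 0.02632 mol.
Electrons per atom = n(e⁻)/n(Fe) = 0.05262 / 0.02632 = 2.00 ≈ 2, so the ion is Fe²⁺.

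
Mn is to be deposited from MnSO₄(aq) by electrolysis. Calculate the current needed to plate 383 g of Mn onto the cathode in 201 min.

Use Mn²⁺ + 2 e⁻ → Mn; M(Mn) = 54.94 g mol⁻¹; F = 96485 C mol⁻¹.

n(Mn) = 383 / 54.94 = 6.971 mol.
n(e⁻) = 2 × 6.971 = 13.94 mol.
Q = n(e⁻)·F = 13.94 × 96485 = 1345000 C.
I = Q/t = 1345000 / 12060 s = 112 A.

112 A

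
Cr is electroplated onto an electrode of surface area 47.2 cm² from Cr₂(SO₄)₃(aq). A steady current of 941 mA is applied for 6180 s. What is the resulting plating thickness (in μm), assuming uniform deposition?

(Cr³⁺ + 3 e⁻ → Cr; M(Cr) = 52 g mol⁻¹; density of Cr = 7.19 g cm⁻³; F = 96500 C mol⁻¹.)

30.8 μm

Q = I·t = 0.9410 × 6180.0 = 5815 C; n(e⁻) = 0.06026 mol.
n(Cr) = n(e⁻)/3 = 0.02009 mol, so m = 0.02009 × 52 = 1.045 g.
Volume = m/ρ = 1.045 / 7.19 = 0.1453 cm³.
Thickness = V/A = 0.1453 / 47.2 = 0.00308 cm = 30.8 μm.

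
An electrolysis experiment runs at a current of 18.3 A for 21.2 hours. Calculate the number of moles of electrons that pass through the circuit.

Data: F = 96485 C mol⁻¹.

Q = I·t = 18.30 A × 76320 s = 1397000 C.
n(e⁻) = Q/F = 1397000 / 96485 = 14.5 mol.

14.5 mol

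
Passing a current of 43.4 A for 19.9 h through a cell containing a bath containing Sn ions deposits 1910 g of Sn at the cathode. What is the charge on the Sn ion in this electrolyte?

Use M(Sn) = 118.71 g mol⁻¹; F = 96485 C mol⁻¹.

Q = I·t = 43.40 A × 71640 s = 3109000 C, so n(e⁻) = 3109000/96485 = 32.22 mol.
n(Sn) deposited = 1910 / 118.71 = 16.09 mol.
Electrons per atom = n(e⁻)/n(Sn) = 32.22 / 16.09 = 2.00 ≈ 2, so the ion is Sn²⁺.

+2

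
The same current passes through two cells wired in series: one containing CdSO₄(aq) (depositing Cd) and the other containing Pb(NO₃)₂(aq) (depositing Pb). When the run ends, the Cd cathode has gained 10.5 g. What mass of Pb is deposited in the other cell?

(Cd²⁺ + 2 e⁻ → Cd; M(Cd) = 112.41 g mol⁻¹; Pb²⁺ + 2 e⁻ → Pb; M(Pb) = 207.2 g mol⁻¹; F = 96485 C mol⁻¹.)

19.4 g

n(Cd) = 10.5 / 112.41 = 0.09341 mol.
Since Cd²⁺ + 2 e⁻ → Cd, n(e⁻) passed = 2 × 0.09341 = 0.1868 mol.
Cells in series carry the same charge, so the same 0.1868 mol of electrons passes through cell 2.
Pb²⁺ + 2 e⁻ → Pb, so n(Pb) = 0.1868 / 2 = 0.09341 mol.
m(Pb) = 0.09341 × 207.2 = 19.4 g.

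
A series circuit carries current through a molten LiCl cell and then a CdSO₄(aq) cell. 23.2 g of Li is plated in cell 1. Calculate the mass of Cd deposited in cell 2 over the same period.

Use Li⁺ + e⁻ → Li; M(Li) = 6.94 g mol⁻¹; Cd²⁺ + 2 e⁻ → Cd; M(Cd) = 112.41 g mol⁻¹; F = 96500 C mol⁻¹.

188 g

n(Li) = 23.2 / 6.94 = 3.343 mol.
Since Li⁺ + e⁻ → Li, n(e⁻) passed = 1 × 3.343 = 3.343 mol.
Cells in series carry the same charge, so the same 3.343 mol of electrons passes through cell 2.
Cd²⁺ + 2 e⁻ → Cd, so n(Cd) = 3.343 / 2 = 1.671 mol.
m(Cd) = 1.671 × 112.41 = 188 g.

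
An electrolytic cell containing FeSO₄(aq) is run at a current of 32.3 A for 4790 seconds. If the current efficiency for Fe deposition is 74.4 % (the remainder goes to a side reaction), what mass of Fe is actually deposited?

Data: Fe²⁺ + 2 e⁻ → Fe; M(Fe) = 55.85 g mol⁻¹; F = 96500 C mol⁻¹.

33.3 g

Q = I·t = 32.30 × 4790.0 = 154700 C.
n(e⁻) = 154700/96500 = 1.603 mol; theoretically n(Fe) = 1.603/2 = 0.8016 mol, m_theo = 44.77 g.
At 74.4 % efficiency, m_actual = 0.744 × 44.77 = 33.3 g.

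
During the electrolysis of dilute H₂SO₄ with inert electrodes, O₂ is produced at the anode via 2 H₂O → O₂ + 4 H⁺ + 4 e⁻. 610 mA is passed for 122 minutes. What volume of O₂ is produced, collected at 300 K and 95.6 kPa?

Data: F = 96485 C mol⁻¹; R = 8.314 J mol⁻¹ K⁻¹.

0.302 L

Q = I·t = 0.6100 A × 7320.0 s = 4465 C.
n(e⁻) = Q/F = 4465 / 96485 = 0.04628 mol.
4 electrons are transferred per O₂ molecule, so n(O₂) = 0.04628 / 4 = 0.01157 mol.
V = nRT/P = (0.01157 × 8.314 × 300) / (95.6 × 10³ Pa) = 3.02 × 10⁻⁴ m³ = 0.302 L.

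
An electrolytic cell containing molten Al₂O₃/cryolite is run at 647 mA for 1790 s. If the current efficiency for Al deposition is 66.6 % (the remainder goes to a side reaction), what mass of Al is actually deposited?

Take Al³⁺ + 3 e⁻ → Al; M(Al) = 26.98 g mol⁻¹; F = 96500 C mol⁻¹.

0.0719 g

Q = I·t = 0.6470 × 1790.0 = 1158 C.
n(e⁻) = 1158/96500 = 0.01200 mol; theoretically n(Al) = 0.01200/3 = 0.004000 mol, m_theo = 0.1079 g.
At 66.6 % efficiency, m_actual = 0.666 × 0.1079 = 0.0719 g.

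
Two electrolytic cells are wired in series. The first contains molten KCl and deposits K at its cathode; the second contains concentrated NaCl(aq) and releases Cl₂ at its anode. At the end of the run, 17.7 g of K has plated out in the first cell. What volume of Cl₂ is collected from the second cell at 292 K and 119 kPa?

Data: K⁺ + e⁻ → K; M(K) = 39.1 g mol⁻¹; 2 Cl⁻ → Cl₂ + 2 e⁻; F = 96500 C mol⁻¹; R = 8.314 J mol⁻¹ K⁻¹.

n(K) = 17.7 / 39.1 = 0.4527 mol, so n(e⁻) = 1 × 0.4527 = 0.4527 mol.
The cells are in series, so the same 0.4527 mol of electrons passes through the second cell.
2 Cl⁻ → Cl₂ + 2 e⁻ — 2 mol e⁻ per mol Cl₂, so n(Cl₂) = 0.4527/2 = 0.2263 mol.
V = nRT/P = (0.2263 × 8.314 × 292) / (119 × 10³) = 0.00462 m³ = 4.62 L.

4.62 L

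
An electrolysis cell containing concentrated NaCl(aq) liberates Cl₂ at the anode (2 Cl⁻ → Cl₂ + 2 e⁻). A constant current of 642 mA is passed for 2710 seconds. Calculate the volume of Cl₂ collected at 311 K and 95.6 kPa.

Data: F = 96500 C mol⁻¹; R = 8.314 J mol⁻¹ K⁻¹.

Q = I·t = 0.6420 A × 2710.0 s = 1740 C.
n(e⁻) = Q/F = 1740 / 96500 = 0.01803 mol.
2 electrons are transferred per Cl₂ molecule, so n(Cl₂) = 0.01803 / 2 = 0.009015 mol.
V = nRT/P = (0.009015 × 8.314 × 311) / (95.6 × 10³ Pa) = 2.44 × 10⁻⁴ m³ = 0.244 L.

0.244 L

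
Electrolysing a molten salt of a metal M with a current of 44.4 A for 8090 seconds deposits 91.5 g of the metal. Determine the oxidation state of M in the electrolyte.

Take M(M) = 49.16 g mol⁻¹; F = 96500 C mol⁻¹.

Q = I·t = 44.40 A × 8090.0 s = 359200 C, so n(e⁻) = 359200/96500 = 3.722 mol.
n(M) deposited = 91.5 / 49.16 = 1.861 mol.
Electrons per atom = n(e⁻)/n(M) = 3.722 / 1.861 = 2.00 ≈ 2, so the ion is M²⁺.

+2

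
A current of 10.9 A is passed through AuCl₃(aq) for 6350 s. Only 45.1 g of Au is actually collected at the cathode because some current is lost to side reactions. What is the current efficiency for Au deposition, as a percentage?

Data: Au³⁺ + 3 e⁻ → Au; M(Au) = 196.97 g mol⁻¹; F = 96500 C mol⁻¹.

95.8 %

Q = I·t = 10.90 × 6350.0 = 69220 C; n(e⁻) = 69220/96500 = 0.7173 mol.
Theoretical n(Au) = n(e⁻)/3 = 0.2391 mol, i.e. m_theo = 0.2391 × 196.97 = 47.09 g.
Efficiency = m_actual / m_theo = 45.1 / 47.09 = 95.8 %.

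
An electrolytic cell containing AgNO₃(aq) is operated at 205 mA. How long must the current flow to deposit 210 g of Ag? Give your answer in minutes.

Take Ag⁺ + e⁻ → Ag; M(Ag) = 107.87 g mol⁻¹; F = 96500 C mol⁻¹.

n(Ag) = m/M = 210 / 107.87 = 1.947 mol.
Each Ag atom requires 1 electron, so n(e⁻) = 1 × 1.947 = 1.947 mol.
Q = n(e⁻)·F = 1.947 × 96500 = 187900 C.
t = Q/I = 187900 / 0.2050 A = 916400 s = 15300 min.

15300 min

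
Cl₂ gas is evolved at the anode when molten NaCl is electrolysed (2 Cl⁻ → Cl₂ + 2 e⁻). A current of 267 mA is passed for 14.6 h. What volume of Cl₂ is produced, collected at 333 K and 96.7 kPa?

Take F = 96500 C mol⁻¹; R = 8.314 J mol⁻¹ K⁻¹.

2.08 L

Q = I·t = 0.2670 A × 52560 s = 14030 C.
n(e⁻) = Q/F = 14030 / 96500 = 0.1454 mol.
2 electrons are transferred per Cl₂ molecule, so n(Cl₂) = 0.1454 / 2 = 0.07271 mol.
V = nRT/P = (0.07271 × 8.314 × 333) / (96.7 × 10³ Pa) = 0.00208 m³ = 2.08 L.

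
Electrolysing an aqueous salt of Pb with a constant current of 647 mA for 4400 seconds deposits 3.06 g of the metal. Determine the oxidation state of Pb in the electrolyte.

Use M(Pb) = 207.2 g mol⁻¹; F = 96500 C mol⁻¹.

+2

Q = I·t = 0.6470 A × 4400.0 s = 2847 C, so n(e⁻) = 2847/96500 = 0.02950 mol.
n(Pb) deposited = 3.06 / 207.2 = 0.01477 mol.
Electrons per atom = n(e⁻)/n(Pb) = 0.02950 / 0.01477 = 2.00 ≈ 2, so the ion is Pb²⁺.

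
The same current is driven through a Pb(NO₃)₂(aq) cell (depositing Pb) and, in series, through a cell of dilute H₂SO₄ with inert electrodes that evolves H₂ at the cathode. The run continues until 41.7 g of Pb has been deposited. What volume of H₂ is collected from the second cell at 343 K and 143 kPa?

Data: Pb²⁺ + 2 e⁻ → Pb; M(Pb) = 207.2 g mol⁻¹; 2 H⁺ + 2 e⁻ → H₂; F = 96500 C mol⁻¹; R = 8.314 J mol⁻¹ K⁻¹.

n(Pb) = 41.7 / 207.2 = 0.2013 mol, so n(e⁻) = 2 × 0.2013 = 0.4025 mol.
The cells are in series, so the same 0.4025 mol of electrons passes through the second cell.
2 H⁺ + 2 e⁻ → H₂ — 2 mol e⁻ per mol H₂, so n(H₂) = 0.4025/2 = 0.2013 mol.
V = nRT/P = (0.2013 × 8.314 × 343) / (143 × 10³) = 0.00401 m³ = 4.01 L.

4.01 L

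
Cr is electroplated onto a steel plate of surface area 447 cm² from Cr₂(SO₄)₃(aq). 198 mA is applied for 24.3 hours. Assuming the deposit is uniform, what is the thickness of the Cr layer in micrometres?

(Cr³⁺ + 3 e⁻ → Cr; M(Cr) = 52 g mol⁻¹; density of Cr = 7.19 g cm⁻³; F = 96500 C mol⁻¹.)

Q = I·t = 0.1980 × 87480 = 17320 C; n(e⁻) = 0.1795 mol.
n(Cr) = n(e⁻)/3 = 0.05983 mol, so m = 0.05983 × 52 = 3.111 g.
Volume = m/ρ = 3.111 / 7.19 = 0.4327 cm³.
Thickness = V/A = 0.4327 / 447 = 9.68 × 10⁻⁴ cm = 9.68 μm.

9.68 μm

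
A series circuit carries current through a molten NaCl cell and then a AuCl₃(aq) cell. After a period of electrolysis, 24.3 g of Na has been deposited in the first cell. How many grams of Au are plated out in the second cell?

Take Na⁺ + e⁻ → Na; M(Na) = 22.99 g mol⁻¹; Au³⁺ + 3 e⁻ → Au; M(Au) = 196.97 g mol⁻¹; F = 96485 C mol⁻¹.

n(Na) = 24.3 / 22.99 = 1.057 mol.
Since Na⁺ + e⁻ → Na, n(e⁻) passed = 1 × 1.057 = 1.057 mol.
Cells in series carry the same charge, so the same 1.057 mol of electrons passes through cell 2.
Au³⁺ + 3 e⁻ → Au, so n(Au) = 1.057 / 3 = 0.3523 mol.
m(Au) = 0.3523 × 196.97 = 69.4 g.

69.4 g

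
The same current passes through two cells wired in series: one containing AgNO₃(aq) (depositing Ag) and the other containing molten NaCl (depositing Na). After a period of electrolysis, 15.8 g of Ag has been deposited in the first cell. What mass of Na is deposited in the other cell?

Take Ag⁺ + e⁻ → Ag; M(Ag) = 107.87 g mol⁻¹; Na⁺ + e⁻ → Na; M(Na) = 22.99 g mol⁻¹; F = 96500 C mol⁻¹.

n(Ag) = 15.8 / 107.87 = 0.1465 mol.
Since Ag⁺ + e⁻ → Ag, n(e⁻) passed = 1 × 0.1465 = 0.1465 mol.
Cells in series carry the same charge, so the same 0.1465 mol of electrons passes through cell 2.
Na⁺ + e⁻ → Na, so n(Na) = 0.1465 / 1 = 0.1465 mol.
m(Na) = 0.1465 × 22.99 = 3.37 g.

3.37 g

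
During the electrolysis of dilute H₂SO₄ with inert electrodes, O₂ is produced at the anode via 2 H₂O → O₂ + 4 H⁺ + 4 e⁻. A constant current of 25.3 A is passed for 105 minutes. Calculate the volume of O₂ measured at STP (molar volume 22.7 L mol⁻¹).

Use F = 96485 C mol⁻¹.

Q = I·t = 25.30 A × 6300.0 s = 159400 C.
n(e⁻) = Q/F = 159400 / 96485 = 1.652 mol.
4 electrons are transferred per O₂ molecule, so n(O₂) = 1.652 / 4 = 0.4130 mol.
V = n × V_m = 0.4130 × 22.7 = 9.37 L.

9.37 L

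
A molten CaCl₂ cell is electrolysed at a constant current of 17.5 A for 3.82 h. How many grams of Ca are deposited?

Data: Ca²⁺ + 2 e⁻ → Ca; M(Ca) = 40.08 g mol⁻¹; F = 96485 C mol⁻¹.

Q = I·t = 17.50 A × 13752 s = 240700 C.
n(e⁻) = Q/F = 240700 / 96485 = 2.494 mol.
Ca²⁺ + 2 e⁻ → Ca, so n(Ca) = n(e⁻)/2 = 1.247 mol.
m = n·M = 1.247 × 40.08 = 50.0 g.

50.0 g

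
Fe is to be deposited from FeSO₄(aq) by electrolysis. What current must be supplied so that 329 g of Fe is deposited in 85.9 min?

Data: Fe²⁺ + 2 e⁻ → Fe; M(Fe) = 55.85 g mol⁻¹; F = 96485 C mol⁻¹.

n(Fe) = 329 / 55.85 = 5.891 mol.
n(e⁻) = 2 × 5.891 = 11.78 mol.
Q = n(e⁻)·F = 11.78 × 96485 = 1137000 C.
I = Q/t = 1137000 / 5154.0 s = 221 A.

221 A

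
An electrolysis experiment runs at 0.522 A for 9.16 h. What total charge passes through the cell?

17200 C

Q = I·t = 0.5220 A × 32976 s = 17200 C.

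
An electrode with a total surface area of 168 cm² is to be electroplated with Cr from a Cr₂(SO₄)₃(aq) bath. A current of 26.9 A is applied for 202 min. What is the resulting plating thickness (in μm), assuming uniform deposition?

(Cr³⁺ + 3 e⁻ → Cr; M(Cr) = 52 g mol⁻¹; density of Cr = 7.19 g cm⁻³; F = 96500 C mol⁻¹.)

Q = I·t = 26.90 × 12120 = 326000 C; n(e⁻) = 3.379 mol.
n(Cr) = n(e⁻)/3 = 1.126 mol, so m = 1.126 × 52 = 58.56 g.
Volume = m/ρ = 58.56 / 7.19 = 8.145 cm³.
Thickness = V/A = 8.145 / 168 = 0.0485 cm = 485 μm.

485 μm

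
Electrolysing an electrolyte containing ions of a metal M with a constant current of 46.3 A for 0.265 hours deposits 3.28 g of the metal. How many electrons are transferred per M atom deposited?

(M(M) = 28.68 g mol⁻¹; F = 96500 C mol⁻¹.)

Q = I·t = 46.30 A × 954.00 s = 44170 C, so n(e⁻) = 44170/96500 = 0.4577 mol.
n(M) deposited = 3.28 / 28.68 = 0.1144 mol.
Electrons per atom = n(e⁻)/n(M) = 0.4577 / 0.1144 = 4.00 ≈ 4, so the ion is M⁴⁺.

4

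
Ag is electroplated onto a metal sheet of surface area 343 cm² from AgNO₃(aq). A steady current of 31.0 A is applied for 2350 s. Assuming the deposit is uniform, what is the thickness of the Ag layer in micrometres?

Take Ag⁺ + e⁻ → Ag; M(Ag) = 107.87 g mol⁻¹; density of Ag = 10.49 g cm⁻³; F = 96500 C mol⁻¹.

Q = I·t = 31.00 × 2350.0 = 72850 C; n(e⁻) = 0.7549 mol.
n(Ag) = n(e⁻)/1 = 0.7549 mol, so m = 0.7549 × 107.87 = 81.43 g.
Volume = m/ρ = 81.43 / 10.49 = 7.763 cm³.
Thickness = V/A = 7.763 / 343 = 0.0226 cm = 226 μm.

226 μm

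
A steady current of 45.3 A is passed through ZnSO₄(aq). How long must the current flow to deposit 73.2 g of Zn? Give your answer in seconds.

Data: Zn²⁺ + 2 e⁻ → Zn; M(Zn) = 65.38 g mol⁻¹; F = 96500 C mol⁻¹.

4770 s

n(Zn) = m/M = 73.2 / 65.38 = 1.120 mol.
Each Zn atom requires 2 electrons, so n(e⁻) = 2 × 1.120 = 2.239 mol.
Q = n(e⁻)·F = 2.239 × 96500 = 216100 C.
t = Q/I = 216100 / 45.30 A = 4770 s.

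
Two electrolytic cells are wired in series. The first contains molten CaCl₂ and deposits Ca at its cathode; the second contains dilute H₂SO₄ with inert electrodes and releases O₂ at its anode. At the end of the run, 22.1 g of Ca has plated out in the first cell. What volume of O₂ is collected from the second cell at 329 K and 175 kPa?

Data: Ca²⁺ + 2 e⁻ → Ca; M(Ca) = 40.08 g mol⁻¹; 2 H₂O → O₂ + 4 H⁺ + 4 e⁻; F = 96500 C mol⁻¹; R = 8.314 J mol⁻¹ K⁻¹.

n(Ca) = 22.1 / 40.08 = 0.5514 mol, so n(e⁻) = 2 × 0.5514 = 1.103 mol.
The cells are in series, so the same 1.103 mol of electrons passes through the second cell.
2 H₂O → O₂ + 4 H⁺ + 4 e⁻ — 4 mol e⁻ per mol O₂, so n(O₂) = 1.103/4 = 0.2757 mol.
V = nRT/P = (0.2757 × 8.314 × 329) / (175 × 10³) = 0.00431 m³ = 4.31 L.

4.31 L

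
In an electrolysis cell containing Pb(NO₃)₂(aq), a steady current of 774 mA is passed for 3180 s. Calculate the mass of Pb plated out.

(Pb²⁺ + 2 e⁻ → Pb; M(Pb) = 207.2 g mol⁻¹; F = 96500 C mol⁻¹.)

2.64 g

Q = I·t = 0.7740 A × 3180.0 s = 2461 C.
n(e⁻) = Q/F = 2461 / 96500 = 0.02551 mol.
Pb²⁺ + 2 e⁻ → Pb, so n(Pb) = n(e⁻)/2 = 0.01275 mol.
m = n·M = 0.01275 × 207.2 = 2.64 g.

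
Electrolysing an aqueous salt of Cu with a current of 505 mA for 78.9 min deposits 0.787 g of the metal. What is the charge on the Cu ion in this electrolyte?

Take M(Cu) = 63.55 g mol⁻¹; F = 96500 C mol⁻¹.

+2

Q = I·t = 0.5050 A × 4734.0 s = 2391 C, so n(e⁻) = 2391/96500 = 0.02477 mol.
n(Cu) deposited = 0.787 / 63.55 = 0.01238 mol.
Electrons per atom = n(e⁻)/n(Cu) = 0.02477 / 0.01238 = 2.00 ≈ 2, so the ion is Cu²⁺.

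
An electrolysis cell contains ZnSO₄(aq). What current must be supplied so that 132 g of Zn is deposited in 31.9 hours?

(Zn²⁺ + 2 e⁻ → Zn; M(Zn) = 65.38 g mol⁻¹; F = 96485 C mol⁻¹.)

3.39 A

n(Zn) = 132 / 65.38 = 2.019 mol.
n(e⁻) = 2 × 2.019 = 4.038 mol.
Q = n(e⁻)·F = 4.038 × 96485 = 389600 C.
I = Q/t = 389600 / 114840 s = 3.39 A.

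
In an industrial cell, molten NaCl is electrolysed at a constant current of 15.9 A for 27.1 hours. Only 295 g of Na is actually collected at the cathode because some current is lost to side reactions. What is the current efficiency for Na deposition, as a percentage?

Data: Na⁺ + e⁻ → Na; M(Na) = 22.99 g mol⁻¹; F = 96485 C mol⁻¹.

Q = I·t = 15.90 × 97560 = 1551000 C; n(e⁻) = 1551000/96485 = 16.08 mol.
Theoretical n(Na) = n(e⁻)/1 = 16.08 mol, i.e. m_theo = 16.08 × 22.99 = 369.6 g.
Efficiency = m_actual / m_theo = 295 / 369.6 = 79.8 %.

79.8 %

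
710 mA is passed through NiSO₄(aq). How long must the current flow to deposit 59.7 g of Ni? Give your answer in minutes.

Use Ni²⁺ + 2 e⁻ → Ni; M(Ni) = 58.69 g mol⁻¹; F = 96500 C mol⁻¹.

n(Ni) = m/M = 59.7 / 58.69 = 1.017 mol.
Each Ni atom requires 2 electrons, so n(e⁻) = 2 × 1.017 = 2.034 mol.
Q = n(e⁻)·F = 2.034 × 96500 = 196300 C.
t = Q/I = 196300 / 0.7100 A = 276500 s = 4610 min.

4610 min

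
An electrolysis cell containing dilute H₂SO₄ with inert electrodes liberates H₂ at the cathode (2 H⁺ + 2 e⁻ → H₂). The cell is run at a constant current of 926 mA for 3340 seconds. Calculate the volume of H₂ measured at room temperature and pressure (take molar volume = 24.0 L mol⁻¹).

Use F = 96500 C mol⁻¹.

Q = I·t = 0.9260 A × 3340.0 s = 3093 C.
n(e⁻) = Q/F = 3093 / 96500 = 0.03205 mol.
2 electrons are transferred per H₂ molecule, so n(H₂) = 0.03205 / 2 = 0.01603 mol.
V = n × V_m = 0.01603 × 24.0 = 0.385 L.

0.385 L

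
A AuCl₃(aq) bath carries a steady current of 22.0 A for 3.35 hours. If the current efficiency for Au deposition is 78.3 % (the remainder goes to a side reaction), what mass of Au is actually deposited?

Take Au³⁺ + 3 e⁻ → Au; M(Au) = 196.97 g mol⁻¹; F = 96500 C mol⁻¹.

Q = I·t = 22.00 × 12060 = 265300 C.
n(e⁻) = 265300/96500 = 2.749 mol; theoretically n(Au) = 2.749/3 = 0.9165 mol, m_theo = 180.5 g.
At 78.3 % efficiency, m_actual = 0.783 × 180.5 = 141 g.

141 g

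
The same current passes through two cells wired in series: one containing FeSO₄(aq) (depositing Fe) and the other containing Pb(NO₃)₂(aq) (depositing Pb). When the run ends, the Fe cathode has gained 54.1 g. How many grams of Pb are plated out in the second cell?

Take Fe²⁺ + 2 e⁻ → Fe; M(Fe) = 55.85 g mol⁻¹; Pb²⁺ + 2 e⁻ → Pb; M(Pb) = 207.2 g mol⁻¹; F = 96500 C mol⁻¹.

n(Fe) = 54.1 / 55.85 = 0.9687 mol.
Since Fe²⁺ + 2 e⁻ → Fe, n(e⁻) passed = 2 × 0.9687 = 1.937 mol.
Cells in series carry the same charge, so the same 1.937 mol of electrons passes through cell 2.
Pb²⁺ + 2 e⁻ → Pb, so n(Pb) = 1.937 / 2 = 0.9687 mol.
m(Pb) = 0.9687 × 207.2 = 201 g.

201 g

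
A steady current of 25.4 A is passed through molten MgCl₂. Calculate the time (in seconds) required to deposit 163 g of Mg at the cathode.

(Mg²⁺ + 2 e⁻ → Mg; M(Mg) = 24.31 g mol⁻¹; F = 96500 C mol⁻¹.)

n(Mg) = m/M = 163 / 24.31 = 6.705 mol.
Each Mg atom requires 2 electrons, so n(e⁻) = 2 × 6.705 = 13.41 mol.
Q = n(e⁻)·F = 13.41 × 96500 = 1294000 C.
t = Q/I = 1294000 / 25.40 A = 50950 s.

50900 s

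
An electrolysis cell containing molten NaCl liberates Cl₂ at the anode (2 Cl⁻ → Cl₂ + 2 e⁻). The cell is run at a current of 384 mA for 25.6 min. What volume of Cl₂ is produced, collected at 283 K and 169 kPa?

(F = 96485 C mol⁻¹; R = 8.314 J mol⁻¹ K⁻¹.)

Q = I·t = 0.3840 A × 1536.0 s = 589.8 C.
n(e⁻) = Q/F = 589.8 / 96485 = 0.006113 mol.
2 electrons are transferred per Cl₂ molecule, so n(Cl₂) = 0.006113 / 2 = 0.003057 mol.
V = nRT/P = (0.003057 × 8.314 × 283) / (169 × 10³ Pa) = 4.26 × 10⁻⁵ m³ = 0.0426 L.

0.0426 L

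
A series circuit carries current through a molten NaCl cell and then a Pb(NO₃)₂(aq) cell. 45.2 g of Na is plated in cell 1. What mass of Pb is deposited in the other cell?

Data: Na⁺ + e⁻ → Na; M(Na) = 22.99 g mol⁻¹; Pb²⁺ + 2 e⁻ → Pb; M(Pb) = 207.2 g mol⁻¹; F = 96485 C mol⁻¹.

204 g

n(Na) = 45.2 / 22.99 = 1.966 mol.
Since Na⁺ + e⁻ → Na, n(e⁻) passed = 1 × 1.966 = 1.966 mol.
Cells in series carry the same charge, so the same 1.966 mol of electrons passes through cell 2.
Pb²⁺ + 2 e⁻ → Pb, so n(Pb) = 1.966 / 2 = 0.9830 mol.
m(Pb) = 0.9830 × 207.2 = 204 g.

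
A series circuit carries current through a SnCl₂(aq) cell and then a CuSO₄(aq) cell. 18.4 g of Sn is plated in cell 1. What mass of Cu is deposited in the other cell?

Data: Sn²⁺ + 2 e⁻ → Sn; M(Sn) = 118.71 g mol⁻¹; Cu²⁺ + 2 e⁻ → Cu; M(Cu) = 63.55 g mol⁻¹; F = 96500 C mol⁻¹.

9.85 g

n(Sn) = 18.4 / 118.71 = 0.1550 mol.
Since Sn²⁺ + 2 e⁻ → Sn, n(e⁻) passed = 2 × 0.1550 = 0.3100 mol.
Cells in series carry the same charge, so the same 0.3100 mol of electrons passes through cell 2.
Cu²⁺ + 2 e⁻ → Cu, so n(Cu) = 0.3100 / 2 = 0.1550 mol.
m(Cu) = 0.1550 × 63.55 = 9.85 g.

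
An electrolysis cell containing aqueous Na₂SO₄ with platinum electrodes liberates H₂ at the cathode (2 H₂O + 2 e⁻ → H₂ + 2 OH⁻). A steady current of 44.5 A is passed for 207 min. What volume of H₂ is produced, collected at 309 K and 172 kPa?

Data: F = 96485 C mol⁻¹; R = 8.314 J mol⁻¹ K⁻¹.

42.8 L

Q = I·t = 44.50 A × 12420 s = 552700 C.
n(e⁻) = Q/F = 552700 / 96485 = 5.728 mol.
2 electrons are transferred per H₂ molecule, so n(H₂) = 5.728 / 2 = 2.864 mol.
V = nRT/P = (2.864 × 8.314 × 309) / (172 × 10³ Pa) = 0.0428 m³ = 42.8 L.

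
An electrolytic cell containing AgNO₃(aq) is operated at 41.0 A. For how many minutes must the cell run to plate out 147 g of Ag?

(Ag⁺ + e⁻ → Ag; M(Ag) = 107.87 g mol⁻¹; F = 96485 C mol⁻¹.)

n(Ag) = m/M = 147 / 107.87 = 1.363 mol.
Each Ag atom requires 1 electron, so n(e⁻) = 1 × 1.363 = 1.363 mol.
Q = n(e⁻)·F = 1.363 × 96485 = 131500 C.
t = Q/I = 131500 / 41.00 A = 3207 s = 53.4 min.

53.4 min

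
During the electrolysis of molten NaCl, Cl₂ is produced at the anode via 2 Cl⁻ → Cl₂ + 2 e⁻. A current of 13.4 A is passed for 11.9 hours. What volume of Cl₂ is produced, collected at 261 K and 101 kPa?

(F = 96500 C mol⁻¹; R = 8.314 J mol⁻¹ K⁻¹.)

Q = I·t = 13.40 A × 42840 s = 574100 C.
n(e⁻) = Q/F = 574100 / 96500 = 5.949 mol.
2 electrons are transferred per Cl₂ molecule, so n(Cl₂) = 5.949 / 2 = 2.974 mol.
V = nRT/P = (2.974 × 8.314 × 261) / (101 × 10³ Pa) = 0.0639 m³ = 63.9 L.

63.9 L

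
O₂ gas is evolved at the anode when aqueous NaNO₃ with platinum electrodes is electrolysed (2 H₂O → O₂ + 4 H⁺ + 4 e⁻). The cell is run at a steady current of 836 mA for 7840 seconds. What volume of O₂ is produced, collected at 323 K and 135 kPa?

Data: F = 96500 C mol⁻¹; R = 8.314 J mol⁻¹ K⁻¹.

Q = I·t = 0.8360 A × 7840.0 s = 6554 C.
n(e⁻) = Q/F = 6554 / 96500 = 0.06792 mol.
4 electrons are transferred per O₂ molecule, so n(O₂) = 0.06792 / 4 = 0.01698 mol.
V = nRT/P = (0.01698 × 8.314 × 323) / (135 × 10³ Pa) = 3.38 × 10⁻⁴ m³ = 0.338 L.

0.338 L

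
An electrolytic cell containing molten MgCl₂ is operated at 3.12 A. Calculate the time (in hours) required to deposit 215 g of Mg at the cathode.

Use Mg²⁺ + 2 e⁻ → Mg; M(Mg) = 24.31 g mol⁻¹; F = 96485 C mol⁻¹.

n(Mg) = m/M = 215 / 24.31 = 8.844 mol.
Each Mg atom requires 2 electrons, so n(e⁻) = 2 × 8.844 = 17.69 mol.
Q = n(e⁻)·F = 17.69 × 96485 = 1707000 C.
t = Q/I = 1707000 / 3.120 A = 547000 s = 152 h.

152 h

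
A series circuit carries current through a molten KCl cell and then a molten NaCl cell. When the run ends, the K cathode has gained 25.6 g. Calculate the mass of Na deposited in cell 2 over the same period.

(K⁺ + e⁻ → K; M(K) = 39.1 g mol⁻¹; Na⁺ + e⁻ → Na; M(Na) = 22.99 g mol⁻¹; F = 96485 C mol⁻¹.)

n(K) = 25.6 / 39.1 = 0.6547 mol.
Since K⁺ + e⁻ → K, n(e⁻) passed = 1 × 0.6547 = 0.6547 mol.
Cells in series carry the same charge, so the same 0.6547 mol of electrons passes through cell 2.
Na⁺ + e⁻ → Na, so n(Na) = 0.6547 / 1 = 0.6547 mol.
m(Na) = 0.6547 × 22.99 = 15.1 g.

15.1 g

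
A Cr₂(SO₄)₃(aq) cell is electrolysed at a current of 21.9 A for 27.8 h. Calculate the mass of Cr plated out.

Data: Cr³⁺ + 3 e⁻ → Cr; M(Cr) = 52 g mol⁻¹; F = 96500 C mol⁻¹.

394 g

Q = I·t = 21.90 A × 100080 s = 2192000 C.
n(e⁻) = Q/F = 2192000 / 96500 = 22.71 mol.
Cr³⁺ + 3 e⁻ → Cr, so n(Cr) = n(e⁻)/3 = 7.571 mol.
m = n·M = 7.571 × 52 = 394 g.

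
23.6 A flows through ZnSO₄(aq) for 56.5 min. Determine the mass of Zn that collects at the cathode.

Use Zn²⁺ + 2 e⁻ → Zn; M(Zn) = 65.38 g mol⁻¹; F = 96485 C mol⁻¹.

Q = I·t = 23.60 A × 3390.0 s = 80000 C.
n(e⁻) = Q/F = 80000 / 96485 = 0.8292 mol.
Zn²⁺ + 2 e⁻ → Zn, so n(Zn) = n(e⁻)/2 = 0.4146 mol.
m = n·M = 0.4146 × 65.38 = 27.1 g.

27.1 g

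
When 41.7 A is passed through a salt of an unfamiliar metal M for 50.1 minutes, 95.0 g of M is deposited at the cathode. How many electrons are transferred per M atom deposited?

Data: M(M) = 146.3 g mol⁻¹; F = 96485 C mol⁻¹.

2

Q = I·t = 41.70 A × 3006.0 s = 125400 C, so n(e⁻) = 125400/96485 = 1.299 mol.
n(M) deposited = 95.0 / 146.3 = 0.6494 mol.
Electrons per atom = n(e⁻)/n(M) = 1.299 / 0.6494 = 2.00 ≈ 2, so the ion is M²⁺.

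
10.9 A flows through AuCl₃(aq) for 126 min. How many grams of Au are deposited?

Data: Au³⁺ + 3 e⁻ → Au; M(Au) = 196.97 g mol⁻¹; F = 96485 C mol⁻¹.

56.1 g

Q = I·t = 10.90 A × 7560.0 s = 82400 C.
n(e⁻) = Q/F = 82400 / 96485 = 0.8541 mol.
Au³⁺ + 3 e⁻ → Au, so n(Au) = n(e⁻)/3 = 0.2847 mol.
m = n·M = 0.2847 × 196.97 = 56.1 g.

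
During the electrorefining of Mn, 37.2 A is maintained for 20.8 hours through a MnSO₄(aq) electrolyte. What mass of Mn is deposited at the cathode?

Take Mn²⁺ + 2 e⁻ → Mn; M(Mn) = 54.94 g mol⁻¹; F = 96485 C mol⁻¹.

793 g

Q = I·t = 37.20 A × 74880 s = 2786000 C.
n(e⁻) = Q/F = 2786000 / 96485 = 28.87 mol.
Mn²⁺ + 2 e⁻ → Mn, so n(Mn) = n(e⁻)/2 = 14.44 mol.
m = n·M = 14.44 × 54.94 = 793 g.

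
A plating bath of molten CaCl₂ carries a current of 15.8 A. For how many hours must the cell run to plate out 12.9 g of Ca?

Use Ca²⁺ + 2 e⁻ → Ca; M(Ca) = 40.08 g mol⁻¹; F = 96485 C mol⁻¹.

n(Ca) = m/M = 12.9 / 40.08 = 0.3219 mol.
Each Ca atom requires 2 electrons, so n(e⁻) = 2 × 0.3219 = 0.6437 mol.
Q = n(e⁻)·F = 0.6437 × 96485 = 62110 C.
t = Q/I = 62110 / 15.80 A = 3931 s = 1.09 h.

1.09 h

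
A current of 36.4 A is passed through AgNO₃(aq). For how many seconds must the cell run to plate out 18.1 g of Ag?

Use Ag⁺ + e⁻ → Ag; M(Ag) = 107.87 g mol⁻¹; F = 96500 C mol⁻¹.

445 s

n(Ag) = m/M = 18.1 / 107.87 = 0.1678 mol.
Each Ag atom requires 1 electron, so n(e⁻) = 1 × 0.1678 = 0.1678 mol.
Q = n(e⁻)·F = 0.1678 × 96500 = 16190 C.
t = Q/I = 16190 / 36.40 A = 444.8 s.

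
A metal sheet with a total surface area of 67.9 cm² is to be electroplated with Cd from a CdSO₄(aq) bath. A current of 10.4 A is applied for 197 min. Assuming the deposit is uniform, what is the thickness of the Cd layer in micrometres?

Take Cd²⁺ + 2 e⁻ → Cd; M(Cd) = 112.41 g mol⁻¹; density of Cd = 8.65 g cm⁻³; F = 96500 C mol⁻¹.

1220 μm

Q = I·t = 10.40 × 11820 = 122900 C; n(e⁻) = 1.274 mol.
n(Cd) = n(e⁻)/2 = 0.6369 mol, so m = 0.6369 × 112.41 = 71.60 g.
Volume = m/ρ = 71.60 / 8.65 = 8.277 cm³.
Thickness = V/A = 8.277 / 67.9 = 0.122 cm = 1220 μm.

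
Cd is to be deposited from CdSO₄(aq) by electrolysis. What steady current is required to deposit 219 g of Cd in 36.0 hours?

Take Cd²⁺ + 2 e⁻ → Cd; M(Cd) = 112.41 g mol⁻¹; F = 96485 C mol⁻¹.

2.90 A

n(Cd) = 219 / 112.41 = 1.948 mol.
n(e⁻) = 2 × 1.948 = 3.896 mol.
Q = n(e⁻)·F = 3.896 × 96485 = 375900 C.
I = Q/t = 375900 / 129600 s = 2.90 A.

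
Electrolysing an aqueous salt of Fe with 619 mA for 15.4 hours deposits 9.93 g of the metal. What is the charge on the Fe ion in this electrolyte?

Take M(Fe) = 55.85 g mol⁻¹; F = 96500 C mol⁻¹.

Q = I·t = 0.6190 A × 55440 s = 34320 C, so n(e⁻) = 34320/96500 = 0.3556 mol.
n(Fe) deposited = 9.93 / 55.85 = 0.1778 mol.
Electrons per atom = n(e⁻)/n(Fe) = 0.3556 / 0.1778 = 2.00 ≈ 2, so the ion is Fe²⁺.

+2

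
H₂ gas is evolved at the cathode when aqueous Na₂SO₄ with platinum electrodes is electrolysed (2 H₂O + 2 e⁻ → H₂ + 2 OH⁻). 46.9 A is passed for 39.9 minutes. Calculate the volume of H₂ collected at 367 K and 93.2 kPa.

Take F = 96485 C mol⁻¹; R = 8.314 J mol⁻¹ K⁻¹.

Q = I·t = 46.90 A × 2394.0 s = 112300 C.
n(e⁻) = Q/F = 112300 / 96485 = 1.164 mol.
2 electrons are transferred per H₂ molecule, so n(H₂) = 1.164 / 2 = 0.5818 mol.
V = nRT/P = (0.5818 × 8.314 × 367) / (93.2 × 10³ Pa) = 0.0190 m³ = 19.0 L.

19.0 L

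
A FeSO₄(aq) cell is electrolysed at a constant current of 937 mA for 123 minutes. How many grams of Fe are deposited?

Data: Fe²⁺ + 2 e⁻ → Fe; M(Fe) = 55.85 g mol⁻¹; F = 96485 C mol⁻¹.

2.00 g

Q = I·t = 0.9370 A × 7380.0 s = 6915 C.
n(e⁻) = Q/F = 6915 / 96485 = 0.07167 mol.
Fe²⁺ + 2 e⁻ → Fe, so n(Fe) = n(e⁻)/2 = 0.03583 mol.
m = n·M = 0.03583 × 55.85 = 2.00 g.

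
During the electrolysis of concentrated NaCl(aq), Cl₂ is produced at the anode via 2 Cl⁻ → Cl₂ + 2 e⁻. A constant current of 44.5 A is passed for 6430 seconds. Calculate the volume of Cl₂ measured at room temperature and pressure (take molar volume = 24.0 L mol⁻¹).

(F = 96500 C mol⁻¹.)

35.6 L

Q = I·t = 44.50 A × 6430.0 s = 286100 C.
n(e⁻) = Q/F = 286100 / 96500 = 2.965 mol.
2 electrons are transferred per Cl₂ molecule, so n(Cl₂) = 2.965 / 2 = 1.483 mol.
V = n × V_m = 1.483 × 24.0 = 35.6 L.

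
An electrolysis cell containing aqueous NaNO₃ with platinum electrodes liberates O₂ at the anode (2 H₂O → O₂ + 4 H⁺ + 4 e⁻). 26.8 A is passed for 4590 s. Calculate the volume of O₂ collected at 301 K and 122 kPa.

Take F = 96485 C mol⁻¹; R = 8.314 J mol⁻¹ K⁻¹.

Q = I·t = 26.80 A × 4590.0 s = 123000 C.
n(e⁻) = Q/F = 123000 / 96485 = 1.275 mol.
4 electrons are transferred per O₂ molecule, so n(O₂) = 1.275 / 4 = 0.3187 mol.
V = nRT/P = (0.3187 × 8.314 × 301) / (122 × 10³ Pa) = 0.00654 m³ = 6.54 L.

6.54 L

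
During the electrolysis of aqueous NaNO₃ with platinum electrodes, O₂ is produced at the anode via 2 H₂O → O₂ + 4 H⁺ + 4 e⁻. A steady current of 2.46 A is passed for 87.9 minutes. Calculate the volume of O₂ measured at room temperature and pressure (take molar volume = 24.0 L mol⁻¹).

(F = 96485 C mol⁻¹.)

Q = I·t = 2.460 A × 5274.0 s = 12970 C.
n(e⁻) = Q/F = 12970 / 96485 = 0.1345 mol.
4 electrons are transferred per O₂ molecule, so n(O₂) = 0.1345 / 4 = 0.03362 mol.
V = n × V_m = 0.03362 × 24.0 = 0.807 L.

0.807 L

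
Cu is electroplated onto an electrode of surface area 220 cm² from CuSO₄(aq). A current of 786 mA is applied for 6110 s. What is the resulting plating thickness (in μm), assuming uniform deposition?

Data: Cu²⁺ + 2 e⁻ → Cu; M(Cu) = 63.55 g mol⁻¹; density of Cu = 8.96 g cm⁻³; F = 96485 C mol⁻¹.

Q = I·t = 0.7860 × 6110.0 = 4802 C; n(e⁻) = 0.04977 mol.
n(Cu) = n(e⁻)/2 = 0.02489 mol, so m = 0.02489 × 63.55 = 1.582 g.
Volume = m/ρ = 1.582 / 8.96 = 0.1765 cm³.
Thickness = V/A = 0.1765 / 220 = 8.02 × 10⁻⁴ cm = 8.02 μm.

8.02 μm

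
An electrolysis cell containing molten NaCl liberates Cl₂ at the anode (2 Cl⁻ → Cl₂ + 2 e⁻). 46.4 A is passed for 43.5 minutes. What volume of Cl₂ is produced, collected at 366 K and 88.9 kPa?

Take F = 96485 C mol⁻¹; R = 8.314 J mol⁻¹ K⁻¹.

Q = I·t = 46.40 A × 2610.0 s = 121100 C.
n(e⁻) = Q/F = 121100 / 96485 = 1.255 mol.
2 electrons are transferred per Cl₂ molecule, so n(Cl₂) = 1.255 / 2 = 0.6276 mol.
V = nRT/P = (0.6276 × 8.314 × 366) / (88.9 × 10³ Pa) = 0.0215 m³ = 21.5 L.

21.5 L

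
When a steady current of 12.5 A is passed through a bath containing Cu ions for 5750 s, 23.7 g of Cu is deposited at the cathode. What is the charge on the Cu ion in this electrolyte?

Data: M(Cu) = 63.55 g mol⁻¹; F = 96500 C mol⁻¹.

Q = I·t = 12.50 A × 5750.0 s = 71880 C, so n(e⁻) = 71880/96500 = 0.7448 mol.
n(Cu) deposited = 23.7 / 63.55 = 0.3729 mol.
Electrons per atom = n(e⁻)/n(Cu) = 0.7448 / 0.3729 = 2.00 ≈ 2, so the ion is Cu²⁺.

+2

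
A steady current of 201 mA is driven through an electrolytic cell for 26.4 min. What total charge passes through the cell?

Q = I·t = 0.2010 A × 1584.0 s = 318 C.

318 C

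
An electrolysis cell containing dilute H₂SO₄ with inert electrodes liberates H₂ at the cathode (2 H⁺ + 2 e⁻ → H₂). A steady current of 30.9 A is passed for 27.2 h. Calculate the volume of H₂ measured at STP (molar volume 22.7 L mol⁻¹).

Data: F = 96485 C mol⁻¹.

356 L

Q = I·t = 30.90 A × 97920 s = 3026000 C.
n(e⁻) = Q/F = 3026000 / 96485 = 31.36 mol.
2 electrons are transferred per H₂ molecule, so n(H₂) = 31.36 / 2 = 15.68 mol.
V = n × V_m = 15.68 × 22.7 = 356 L.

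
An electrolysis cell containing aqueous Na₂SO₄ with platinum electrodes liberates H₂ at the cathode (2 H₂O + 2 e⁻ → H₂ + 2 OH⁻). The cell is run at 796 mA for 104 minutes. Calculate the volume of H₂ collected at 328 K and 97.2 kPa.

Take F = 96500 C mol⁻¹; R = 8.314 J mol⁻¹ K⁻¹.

Q = I·t = 0.7960 A × 6240.0 s = 4967 C.
n(e⁻) = Q/F = 4967 / 96500 = 0.05147 mol.
2 electrons are transferred per H₂ molecule, so n(H₂) = 0.05147 / 2 = 0.02574 mol.
V = nRT/P = (0.02574 × 8.314 × 328) / (97.2 × 10³ Pa) = 7.22 × 10⁻⁴ m³ = 0.722 L.

0.722 L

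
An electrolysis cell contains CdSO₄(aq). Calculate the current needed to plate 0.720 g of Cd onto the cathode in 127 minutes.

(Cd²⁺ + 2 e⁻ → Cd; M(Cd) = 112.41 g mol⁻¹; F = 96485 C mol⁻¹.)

n(Cd) = 0.720 / 112.41 = 0.006405 mol.
n(e⁻) = 2 × 0.006405 = 0.01281 mol.
Q = n(e⁻)·F = 0.01281 × 96485 = 1236 C.
I = Q/t = 1236 / 7620.0 s = 0.162 A.

0.162 A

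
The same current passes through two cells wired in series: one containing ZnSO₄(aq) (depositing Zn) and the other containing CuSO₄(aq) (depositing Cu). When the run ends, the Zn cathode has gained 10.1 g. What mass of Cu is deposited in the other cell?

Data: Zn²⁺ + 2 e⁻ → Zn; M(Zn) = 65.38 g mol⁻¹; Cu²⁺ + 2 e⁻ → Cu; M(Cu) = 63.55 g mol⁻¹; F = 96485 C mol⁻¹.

9.82 g

n(Zn) = 10.1 / 65.38 = 0.1545 mol.
Since Zn²⁺ + 2 e⁻ → Zn, n(e⁻) passed = 2 × 0.1545 = 0.3090 mol.
Cells in series carry the same charge, so the same 0.3090 mol of electrons passes through cell 2.
Cu²⁺ + 2 e⁻ → Cu, so n(Cu) = 0.3090 / 2 = 0.1545 mol.
m(Cu) = 0.1545 × 63.55 = 9.82 g.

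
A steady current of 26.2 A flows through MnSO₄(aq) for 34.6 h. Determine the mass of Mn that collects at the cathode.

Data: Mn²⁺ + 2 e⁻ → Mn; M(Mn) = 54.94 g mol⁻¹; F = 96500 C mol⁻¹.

Q = I·t = 26.20 A × 124560 s = 3263000 C.
n(e⁻) = Q/F = 3263000 / 96500 = 33.82 mol.
Mn²⁺ + 2 e⁻ → Mn, so n(Mn) = n(e⁻)/2 = 16.91 mol.
m = n·M = 16.91 × 54.94 = 929 g.

929 g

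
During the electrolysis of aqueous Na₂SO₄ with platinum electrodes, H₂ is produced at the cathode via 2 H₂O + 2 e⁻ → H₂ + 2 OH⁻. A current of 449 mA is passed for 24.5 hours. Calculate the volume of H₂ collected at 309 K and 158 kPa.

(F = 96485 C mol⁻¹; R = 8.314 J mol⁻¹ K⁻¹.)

3.34 L

Q = I·t = 0.4490 A × 88200 s = 39600 C.
n(e⁻) = Q/F = 39600 / 96485 = 0.4104 mol.
2 electrons are transferred per H₂ molecule, so n(H₂) = 0.4104 / 2 = 0.2052 mol.
V = nRT/P = (0.2052 × 8.314 × 309) / (158 × 10³ Pa) = 0.00334 m³ = 3.34 L.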